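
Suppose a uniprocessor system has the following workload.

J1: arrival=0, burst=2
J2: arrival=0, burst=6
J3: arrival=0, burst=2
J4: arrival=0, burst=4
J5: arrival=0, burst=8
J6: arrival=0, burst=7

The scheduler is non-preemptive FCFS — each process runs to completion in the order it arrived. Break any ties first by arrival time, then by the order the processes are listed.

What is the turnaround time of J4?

14

Schedule: | J1 0-2 | J2 2-8 | J3 8-10 | J4 10-14 | J5 14-22 | J6 22-29 |
Completion: J1=2  J2=8  J3=10  J4=14  J5=22  J6=29
Turnaround (C−A): J1=2  J2=8  J3=10  J4=14  J5=22  J6=29
Turnaround(J4) = completion − arrival = 14 − 0 = 14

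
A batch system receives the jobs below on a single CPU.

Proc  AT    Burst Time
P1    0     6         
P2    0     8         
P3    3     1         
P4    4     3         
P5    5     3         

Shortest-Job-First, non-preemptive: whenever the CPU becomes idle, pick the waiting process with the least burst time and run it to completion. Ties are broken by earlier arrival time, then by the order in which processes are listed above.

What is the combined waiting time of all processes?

Timeline: | P1 0-6 | P3 6-7 | P4 7-10 | P5 10-13 | P2 13-21 |
Completion: P1=6  P2=21  P3=7  P4=10  P5=13
Turnaround (C−A): P1=6  P2=21  P3=4  P4=6  P5=8
Waiting = turnaround − burst: P1=0, P2=13, P3=3, P4=3, P5=5
Total waiting = 0 + 13 + 3 + 3 + 5 = 24

24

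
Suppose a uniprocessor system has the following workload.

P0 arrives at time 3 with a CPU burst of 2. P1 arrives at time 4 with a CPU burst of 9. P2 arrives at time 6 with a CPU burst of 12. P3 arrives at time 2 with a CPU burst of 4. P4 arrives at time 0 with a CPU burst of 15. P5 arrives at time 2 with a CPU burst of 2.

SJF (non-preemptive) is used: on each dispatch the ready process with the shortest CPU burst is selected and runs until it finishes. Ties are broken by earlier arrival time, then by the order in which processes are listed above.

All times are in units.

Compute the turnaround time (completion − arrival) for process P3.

21

Timeline: | P4 0-15 | P5 15-17 | P0 17-19 | P3 19-23 | P1 23-32 | P2 32-44 |
Completion: P0=19  P1=32  P2=44  P3=23  P4=15  P5=17
Turnaround (C−A): P0=16  P1=28  P2=38  P3=21  P4=15  P5=15
Turnaround(P3) = completion − arrival = 23 − 2 = 21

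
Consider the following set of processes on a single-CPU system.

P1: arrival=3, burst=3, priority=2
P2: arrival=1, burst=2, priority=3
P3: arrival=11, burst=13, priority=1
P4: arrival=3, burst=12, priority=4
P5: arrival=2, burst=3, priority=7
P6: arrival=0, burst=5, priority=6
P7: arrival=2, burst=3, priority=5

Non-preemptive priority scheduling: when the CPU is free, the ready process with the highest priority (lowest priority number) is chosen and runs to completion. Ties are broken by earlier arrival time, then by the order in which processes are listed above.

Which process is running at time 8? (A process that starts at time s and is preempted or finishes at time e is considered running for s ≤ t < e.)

P2

Gantt: | P6 0-5 | P1 5-8 | P2 8-10 | P4 10-22 | P3 22-35 | P7 35-38 | P5 38-41 |
Completion: P1=8  P2=10  P3=35  P4=22  P5=41  P6=5  P7=38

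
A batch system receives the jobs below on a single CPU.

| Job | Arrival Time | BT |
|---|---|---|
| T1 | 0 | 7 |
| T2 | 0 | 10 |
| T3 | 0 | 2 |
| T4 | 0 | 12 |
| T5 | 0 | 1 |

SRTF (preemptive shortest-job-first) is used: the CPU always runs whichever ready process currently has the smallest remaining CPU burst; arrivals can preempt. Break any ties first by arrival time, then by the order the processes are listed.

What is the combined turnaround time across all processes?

Schedule: | T5 0-1 | T3 1-3 | T1 3-10 | T2 10-20 | T4 20-32 |
Completion: T1=10  T2=20  T3=3  T4=32  T5=1
Turnaround = completion − arrival: T1=10, T2=20, T3=3, T4=32, T5=1
Total turnaround = 10 + 20 + 3 + 32 + 1 = 66

66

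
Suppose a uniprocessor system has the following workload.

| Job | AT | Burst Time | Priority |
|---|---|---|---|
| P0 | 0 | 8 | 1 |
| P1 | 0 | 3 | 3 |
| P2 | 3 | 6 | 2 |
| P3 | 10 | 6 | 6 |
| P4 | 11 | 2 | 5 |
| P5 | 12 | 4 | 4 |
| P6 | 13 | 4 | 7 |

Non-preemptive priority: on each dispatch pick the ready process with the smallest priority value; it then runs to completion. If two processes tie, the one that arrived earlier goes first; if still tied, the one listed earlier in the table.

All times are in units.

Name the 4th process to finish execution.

Schedule: | P0 0-8 | P2 8-14 | P1 14-17 | P5 17-21 | P4 21-23 | P3 23-29 | P6 29-33 |
Completion: P0=8  P1=17  P2=14  P3=29  P4=23  P5=21  P6=33
Turnaround (C−A): P0=8  P1=17  P2=11  P3=19  P4=12  P5=9  P6=20
Finish order: P0 → P2 → P1 → P5 → P4 → P3 → P6

P5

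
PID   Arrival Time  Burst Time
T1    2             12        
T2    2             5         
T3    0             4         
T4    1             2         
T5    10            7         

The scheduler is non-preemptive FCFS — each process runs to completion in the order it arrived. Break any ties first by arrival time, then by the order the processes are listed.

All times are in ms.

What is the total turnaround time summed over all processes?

Gantt: | T3 0-4 | T4 4-6 | T1 6-18 | T2 18-23 | T5 23-30 |
Completion: T1=18  T2=23  T3=4  T4=6  T5=30
Turnaround = completion − arrival: T1=16, T2=21, T3=4, T4=5, T5=20
Total turnaround = 16 + 21 + 4 + 5 + 20 = 66

66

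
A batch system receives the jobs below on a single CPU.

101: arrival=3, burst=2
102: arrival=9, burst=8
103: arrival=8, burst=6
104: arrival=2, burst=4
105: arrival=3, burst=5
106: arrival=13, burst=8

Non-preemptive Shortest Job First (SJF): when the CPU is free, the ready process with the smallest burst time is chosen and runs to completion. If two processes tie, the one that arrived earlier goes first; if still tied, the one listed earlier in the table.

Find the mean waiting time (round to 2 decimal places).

6.17

Gantt: | idle 0-2 | 104 2-6 | 101 6-8 | 105 8-13 | 103 13-19 | 102 19-27 | 106 27-35 |
Completion: 101=8  102=27  103=19  104=6  105=13  106=35
Turnaround (C−A): 101=5  102=18  103=11  104=4  105=10  106=22
Waiting times: 101=3, 102=10, 103=5, 104=0, 105=5, 106=14
Average waiting = (3+10+5+0+5+14) / 6 = 37/6 = 6.17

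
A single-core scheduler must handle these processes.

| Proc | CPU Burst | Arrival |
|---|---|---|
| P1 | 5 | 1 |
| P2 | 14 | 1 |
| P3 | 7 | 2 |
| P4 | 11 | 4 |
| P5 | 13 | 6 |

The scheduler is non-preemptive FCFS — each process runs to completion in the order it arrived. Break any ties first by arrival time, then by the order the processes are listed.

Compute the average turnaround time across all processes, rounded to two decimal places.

25.60

Timeline: | idle 0-1 | P1 1-6 | P2 6-20 | P3 20-27 | P4 27-38 | P5 38-51 |
Completion: P1=6  P2=20  P3=27  P4=38  P5=51
Turnaround times: P1=5, P2=19, P3=25, P4=34, P5=45
Average turnaround = (5+19+25+34+45) / 5 = 128/5 = 25.60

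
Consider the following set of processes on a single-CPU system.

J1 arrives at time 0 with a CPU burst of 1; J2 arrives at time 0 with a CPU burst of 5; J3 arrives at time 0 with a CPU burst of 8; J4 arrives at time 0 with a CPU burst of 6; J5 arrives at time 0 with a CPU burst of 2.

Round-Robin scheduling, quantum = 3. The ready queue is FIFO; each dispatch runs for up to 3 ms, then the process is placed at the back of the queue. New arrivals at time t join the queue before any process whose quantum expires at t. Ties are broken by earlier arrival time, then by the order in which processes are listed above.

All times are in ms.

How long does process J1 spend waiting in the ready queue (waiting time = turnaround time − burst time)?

Gantt: | J1 0-1 | J2 1-4 | J3 4-7 | J4 7-10 | J5 10-12 | J2 12-14 | J3 14-17 | J4 17-20 | J3 20-22 |
Completion: J1=1  J2=14  J3=22  J4=20  J5=12
Waiting(J1) = turnaround − burst = 1 − 1 = 0

0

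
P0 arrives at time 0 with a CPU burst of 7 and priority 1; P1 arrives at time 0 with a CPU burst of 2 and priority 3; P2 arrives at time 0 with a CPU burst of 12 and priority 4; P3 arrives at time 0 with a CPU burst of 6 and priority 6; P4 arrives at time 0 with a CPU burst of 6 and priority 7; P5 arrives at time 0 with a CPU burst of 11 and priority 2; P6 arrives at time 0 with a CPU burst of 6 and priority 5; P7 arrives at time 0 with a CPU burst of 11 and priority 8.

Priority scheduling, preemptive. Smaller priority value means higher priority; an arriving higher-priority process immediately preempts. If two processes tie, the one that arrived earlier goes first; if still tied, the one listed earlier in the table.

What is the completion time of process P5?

18

Timeline: | P0 0-7 | P5 7-18 | P1 18-20 | P2 20-32 | P6 32-38 | P3 38-44 | P4 44-50 | P7 50-61 |
Completion: P0=7  P1=20  P2=32  P3=44  P4=50  P5=18  P6=38  P7=61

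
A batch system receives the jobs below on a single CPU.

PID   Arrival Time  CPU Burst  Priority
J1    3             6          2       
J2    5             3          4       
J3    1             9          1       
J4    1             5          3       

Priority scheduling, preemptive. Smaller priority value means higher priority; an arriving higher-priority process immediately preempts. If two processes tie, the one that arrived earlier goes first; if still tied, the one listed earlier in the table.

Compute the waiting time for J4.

15

Schedule: | idle 0-1 | J3 1-10 | J1 10-16 | J4 16-21 | J2 21-24 |
Completion: J1=16  J2=24  J3=10  J4=21
Turnaround (C−A): J1=13  J2=19  J3=9  J4=20
Waiting(J4) = turnaround − burst = 20 − 5 = 15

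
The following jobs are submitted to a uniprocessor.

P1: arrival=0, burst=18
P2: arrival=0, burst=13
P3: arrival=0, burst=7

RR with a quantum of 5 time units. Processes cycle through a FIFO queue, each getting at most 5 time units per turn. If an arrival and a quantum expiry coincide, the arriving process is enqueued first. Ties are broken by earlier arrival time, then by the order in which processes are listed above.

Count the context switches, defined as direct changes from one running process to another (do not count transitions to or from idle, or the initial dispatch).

8

Gantt: | P1 0-5 | P2 5-10 | P3 10-15 | P1 15-20 | P2 20-25 | P3 25-27 | P1 27-32 | P2 32-35 | P1 35-38 |
Completion: P1=38  P2=35  P3=27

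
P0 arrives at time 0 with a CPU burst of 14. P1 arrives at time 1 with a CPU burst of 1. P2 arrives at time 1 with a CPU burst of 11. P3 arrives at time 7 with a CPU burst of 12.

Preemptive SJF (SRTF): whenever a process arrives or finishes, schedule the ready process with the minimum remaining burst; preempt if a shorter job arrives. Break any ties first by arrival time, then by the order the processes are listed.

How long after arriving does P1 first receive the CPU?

0

Timeline: | P0 0-1 | P1 1-2 | P2 2-13 | P3 13-25 | P0 25-38 |
Completion: P0=38  P1=2  P2=13  P3=25
Turnaround (C−A): P0=38  P1=1  P2=12  P3=18
Response(P1) = first start − arrival = 1 − 1 = 0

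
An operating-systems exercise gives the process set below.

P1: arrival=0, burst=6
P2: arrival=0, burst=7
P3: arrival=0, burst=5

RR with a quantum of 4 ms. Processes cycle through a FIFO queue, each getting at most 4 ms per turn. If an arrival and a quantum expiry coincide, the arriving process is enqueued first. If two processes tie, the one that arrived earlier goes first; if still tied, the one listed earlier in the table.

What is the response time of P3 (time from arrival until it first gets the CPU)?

8

Schedule: | P1 0-4 | P2 4-8 | P3 8-12 | P1 12-14 | P2 14-17 | P3 17-18 |
Completion: P1=14  P2=17  P3=18
Turnaround (C−A): P1=14  P2=17  P3=18
Response(P3) = first start − arrival = 8 − 0 = 8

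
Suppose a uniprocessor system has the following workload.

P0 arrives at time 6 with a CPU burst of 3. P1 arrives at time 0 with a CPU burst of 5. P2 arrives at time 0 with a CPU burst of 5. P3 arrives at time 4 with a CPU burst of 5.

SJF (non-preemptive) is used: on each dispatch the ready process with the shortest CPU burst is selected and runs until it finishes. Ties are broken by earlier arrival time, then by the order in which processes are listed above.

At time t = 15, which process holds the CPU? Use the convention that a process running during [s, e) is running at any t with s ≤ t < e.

Schedule: | P1 0-5 | P2 5-10 | P0 10-13 | P3 13-18 |
Completion: P0=13  P1=5  P2=10  P3=18

P3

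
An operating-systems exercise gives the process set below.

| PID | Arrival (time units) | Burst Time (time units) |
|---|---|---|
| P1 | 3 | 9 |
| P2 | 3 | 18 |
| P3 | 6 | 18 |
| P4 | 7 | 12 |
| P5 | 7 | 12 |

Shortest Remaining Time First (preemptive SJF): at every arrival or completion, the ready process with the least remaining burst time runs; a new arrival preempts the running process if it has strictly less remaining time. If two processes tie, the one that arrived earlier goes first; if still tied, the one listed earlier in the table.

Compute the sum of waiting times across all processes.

Timeline: | idle 0-3 | P1 3-12 | P4 12-24 | P5 24-36 | P2 36-54 | P3 54-72 |
Completion: P1=12  P2=54  P3=72  P4=24  P5=36
Waiting = turnaround − burst: P1=0, P2=33, P3=48, P4=5, P5=17
Total waiting = 0 + 33 + 48 + 5 + 17 = 103

103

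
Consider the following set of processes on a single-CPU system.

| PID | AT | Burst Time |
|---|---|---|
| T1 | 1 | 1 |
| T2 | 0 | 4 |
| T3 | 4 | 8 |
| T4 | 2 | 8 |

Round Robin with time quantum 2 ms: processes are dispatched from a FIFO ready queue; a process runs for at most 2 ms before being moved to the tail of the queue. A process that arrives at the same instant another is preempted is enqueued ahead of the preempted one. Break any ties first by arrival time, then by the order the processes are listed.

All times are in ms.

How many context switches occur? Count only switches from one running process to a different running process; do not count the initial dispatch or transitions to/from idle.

Gantt: | T2 0-2 | T1 2-3 | T4 3-5 | T2 5-7 | T3 7-9 | T4 9-11 | T3 11-13 | T4 13-15 | T3 15-17 | T4 17-19 | T3 19-21 |
Completion: T1=3  T2=7  T3=21  T4=19

10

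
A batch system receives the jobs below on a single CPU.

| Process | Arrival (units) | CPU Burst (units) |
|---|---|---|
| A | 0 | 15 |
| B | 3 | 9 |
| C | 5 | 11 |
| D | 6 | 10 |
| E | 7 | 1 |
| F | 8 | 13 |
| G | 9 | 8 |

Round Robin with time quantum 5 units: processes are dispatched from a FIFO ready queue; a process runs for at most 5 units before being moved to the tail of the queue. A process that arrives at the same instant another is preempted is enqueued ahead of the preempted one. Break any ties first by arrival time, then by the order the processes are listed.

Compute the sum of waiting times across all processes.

260

Gantt: | A 0-5 | B 5-10 | C 10-15 | A 15-20 | D 20-25 | E 25-26 | F 26-31 | G 31-36 | B 36-40 | C 40-45 | A 45-50 | D 50-55 | F 55-60 | G 60-63 | C 63-64 | F 64-67 |
Completion: A=50  B=40  C=64  D=55  E=26  F=67  G=63
Waiting = turnaround − burst: A=35, B=28, C=48, D=39, E=18, F=46, G=46
Total waiting = 35 + 28 + 48 + 39 + 18 + 46 + 46 = 260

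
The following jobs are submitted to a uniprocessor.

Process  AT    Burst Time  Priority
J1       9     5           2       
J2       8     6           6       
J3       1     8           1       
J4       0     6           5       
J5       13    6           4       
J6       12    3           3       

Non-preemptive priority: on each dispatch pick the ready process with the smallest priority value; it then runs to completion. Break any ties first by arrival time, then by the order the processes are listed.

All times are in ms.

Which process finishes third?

J1

Timeline: | J4 0-6 | J3 6-14 | J1 14-19 | J6 19-22 | J5 22-28 | J2 28-34 |
Completion: J1=19  J2=34  J3=14  J4=6  J5=28  J6=22
Finish order: J4 → J3 → J1 → J6 → J5 → J2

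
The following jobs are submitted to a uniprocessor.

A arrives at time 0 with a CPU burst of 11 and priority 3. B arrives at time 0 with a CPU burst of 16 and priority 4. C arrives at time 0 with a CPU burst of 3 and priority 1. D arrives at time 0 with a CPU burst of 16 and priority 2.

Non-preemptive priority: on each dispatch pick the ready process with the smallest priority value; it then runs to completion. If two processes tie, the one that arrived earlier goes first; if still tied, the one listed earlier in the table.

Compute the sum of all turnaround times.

98

Schedule: | C 0-3 | D 3-19 | A 19-30 | B 30-46 |
Completion: A=30  B=46  C=3  D=19
Turnaround = completion − arrival: A=30, B=46, C=3, D=19
Total turnaround = 30 + 46 + 3 + 19 = 98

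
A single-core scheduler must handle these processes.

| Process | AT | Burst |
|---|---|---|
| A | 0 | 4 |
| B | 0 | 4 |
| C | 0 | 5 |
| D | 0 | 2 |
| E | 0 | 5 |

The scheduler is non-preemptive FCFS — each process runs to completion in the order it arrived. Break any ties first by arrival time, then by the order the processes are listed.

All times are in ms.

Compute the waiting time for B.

4

Gantt: | A 0-4 | B 4-8 | C 8-13 | D 13-15 | E 15-20 |
Completion: A=4  B=8  C=13  D=15  E=20
Waiting(B) = turnaround − burst = 8 − 4 = 4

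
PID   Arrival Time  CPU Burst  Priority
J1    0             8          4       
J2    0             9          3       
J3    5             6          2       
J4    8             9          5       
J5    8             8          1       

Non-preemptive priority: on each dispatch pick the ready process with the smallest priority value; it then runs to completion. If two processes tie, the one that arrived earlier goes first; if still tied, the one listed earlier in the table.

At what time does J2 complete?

Gantt: | J2 0-9 | J5 9-17 | J3 17-23 | J1 23-31 | J4 31-40 |
Completion: J1=31  J2=9  J3=23  J4=40  J5=17

9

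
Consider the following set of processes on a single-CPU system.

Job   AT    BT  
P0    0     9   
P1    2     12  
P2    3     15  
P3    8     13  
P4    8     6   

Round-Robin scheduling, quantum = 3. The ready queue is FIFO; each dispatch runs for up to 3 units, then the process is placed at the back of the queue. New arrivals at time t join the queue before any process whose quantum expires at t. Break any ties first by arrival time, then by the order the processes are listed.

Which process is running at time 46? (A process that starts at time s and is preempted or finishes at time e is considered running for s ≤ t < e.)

Gantt: | P0 0-3 | P1 3-6 | P2 6-9 | P0 9-12 | P1 12-15 | P3 15-18 | P4 18-21 | P2 21-24 | P0 24-27 | P1 27-30 | P3 30-33 | P4 33-36 | P2 36-39 | P1 39-42 | P3 42-45 | P2 45-48 | P3 48-51 | P2 51-54 | P3 54-55 |
Completion: P0=27  P1=42  P2=54  P3=55  P4=36

P2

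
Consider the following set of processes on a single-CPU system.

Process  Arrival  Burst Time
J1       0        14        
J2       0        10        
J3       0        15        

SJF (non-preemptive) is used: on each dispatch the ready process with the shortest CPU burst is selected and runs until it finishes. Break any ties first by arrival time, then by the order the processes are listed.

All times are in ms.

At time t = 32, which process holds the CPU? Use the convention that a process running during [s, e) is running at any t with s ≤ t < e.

J3

Timeline: | J2 0-10 | J1 10-24 | J3 24-39 |
Completion: J1=24  J2=10  J3=39
Turnaround (C−A): J1=24  J2=10  J3=39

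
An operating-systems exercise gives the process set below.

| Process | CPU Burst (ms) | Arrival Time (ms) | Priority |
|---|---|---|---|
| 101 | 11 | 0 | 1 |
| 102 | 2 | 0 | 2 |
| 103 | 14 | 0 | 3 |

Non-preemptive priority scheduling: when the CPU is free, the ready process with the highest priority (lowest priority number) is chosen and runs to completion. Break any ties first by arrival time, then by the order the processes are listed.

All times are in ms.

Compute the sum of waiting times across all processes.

Schedule: | 101 0-11 | 102 11-13 | 103 13-27 |
Completion: 101=11  102=13  103=27
Waiting = turnaround − burst: 101=0, 102=11, 103=13
Total waiting = 0 + 11 + 13 = 24

24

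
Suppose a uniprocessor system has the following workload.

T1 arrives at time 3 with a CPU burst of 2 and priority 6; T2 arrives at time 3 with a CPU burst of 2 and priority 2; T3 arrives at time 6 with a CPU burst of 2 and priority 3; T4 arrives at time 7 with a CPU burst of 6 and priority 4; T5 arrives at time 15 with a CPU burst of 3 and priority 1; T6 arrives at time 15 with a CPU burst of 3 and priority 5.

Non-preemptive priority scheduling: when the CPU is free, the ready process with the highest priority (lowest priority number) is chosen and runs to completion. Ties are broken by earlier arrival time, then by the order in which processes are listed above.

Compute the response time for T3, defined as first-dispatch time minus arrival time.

Timeline: | idle 0-3 | T2 3-5 | T1 5-7 | T3 7-9 | T4 9-15 | T5 15-18 | T6 18-21 |
Completion: T1=7  T2=5  T3=9  T4=15  T5=18  T6=21
Turnaround (C−A): T1=4  T2=2  T3=3  T4=8  T5=3  T6=6
Response(T3) = first start − arrival = 7 − 6 = 1

1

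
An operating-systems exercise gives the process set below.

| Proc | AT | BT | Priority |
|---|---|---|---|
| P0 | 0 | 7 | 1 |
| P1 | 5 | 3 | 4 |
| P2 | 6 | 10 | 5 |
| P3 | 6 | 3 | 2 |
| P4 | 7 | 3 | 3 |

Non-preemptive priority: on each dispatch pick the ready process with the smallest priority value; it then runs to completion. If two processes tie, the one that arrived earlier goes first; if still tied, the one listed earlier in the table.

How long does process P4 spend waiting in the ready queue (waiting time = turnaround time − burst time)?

Schedule: | P0 0-7 | P3 7-10 | P4 10-13 | P1 13-16 | P2 16-26 |
Completion: P0=7  P1=16  P2=26  P3=10  P4=13
Turnaround (C−A): P0=7  P1=11  P2=20  P3=4  P4=6
Waiting(P4) = turnaround − burst = 6 − 3 = 3

3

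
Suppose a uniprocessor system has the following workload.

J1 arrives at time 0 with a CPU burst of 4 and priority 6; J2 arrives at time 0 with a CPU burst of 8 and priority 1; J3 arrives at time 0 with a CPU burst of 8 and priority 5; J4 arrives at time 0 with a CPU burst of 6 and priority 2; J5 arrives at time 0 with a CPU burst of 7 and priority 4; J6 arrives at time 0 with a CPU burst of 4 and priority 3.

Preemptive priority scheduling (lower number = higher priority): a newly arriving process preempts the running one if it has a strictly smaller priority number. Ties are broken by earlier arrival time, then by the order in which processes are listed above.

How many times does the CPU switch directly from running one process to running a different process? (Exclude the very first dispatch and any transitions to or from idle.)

5

Schedule: | J2 0-8 | J4 8-14 | J6 14-18 | J5 18-25 | J3 25-33 | J1 33-37 |
Completion: J1=37  J2=8  J3=33  J4=14  J5=25  J6=18
Turnaround (C−A): J1=37  J2=8  J3=33  J4=14  J5=25  J6=18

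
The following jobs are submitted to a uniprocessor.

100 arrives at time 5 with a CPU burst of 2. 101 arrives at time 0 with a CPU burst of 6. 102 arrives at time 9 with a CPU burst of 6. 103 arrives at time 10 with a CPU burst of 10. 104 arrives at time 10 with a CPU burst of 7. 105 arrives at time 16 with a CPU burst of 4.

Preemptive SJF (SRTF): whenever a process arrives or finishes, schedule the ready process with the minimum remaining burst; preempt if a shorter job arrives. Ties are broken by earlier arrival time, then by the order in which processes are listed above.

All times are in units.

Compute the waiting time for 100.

Timeline: | 101 0-6 | 100 6-8 | idle 8-9 | 102 9-15 | 104 15-16 | 105 16-20 | 104 20-26 | 103 26-36 |
Completion: 100=8  101=6  102=15  103=36  104=26  105=20
Waiting(100) = turnaround − burst = 3 − 2 = 1

1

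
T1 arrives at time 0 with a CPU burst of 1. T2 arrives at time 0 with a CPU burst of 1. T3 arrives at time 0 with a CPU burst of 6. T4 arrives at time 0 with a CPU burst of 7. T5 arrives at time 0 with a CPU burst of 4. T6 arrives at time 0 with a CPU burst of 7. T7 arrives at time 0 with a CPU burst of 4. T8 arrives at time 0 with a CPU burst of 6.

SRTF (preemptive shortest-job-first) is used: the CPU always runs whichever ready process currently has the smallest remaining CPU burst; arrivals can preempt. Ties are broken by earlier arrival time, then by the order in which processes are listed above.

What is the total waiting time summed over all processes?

86

Gantt: | T1 0-1 | T2 1-2 | T5 2-6 | T7 6-10 | T3 10-16 | T8 16-22 | T4 22-29 | T6 29-36 |
Completion: T1=1  T2=2  T3=16  T4=29  T5=6  T6=36  T7=10  T8=22
Turnaround (C−A): T1=1  T2=2  T3=16  T4=29  T5=6  T6=36  T7=10  T8=22
Waiting = turnaround − burst: T1=0, T2=1, T3=10, T4=22, T5=2, T6=29, T7=6, T8=16
Total waiting = 0 + 1 + 10 + 22 + 2 + 29 + 6 + 16 = 86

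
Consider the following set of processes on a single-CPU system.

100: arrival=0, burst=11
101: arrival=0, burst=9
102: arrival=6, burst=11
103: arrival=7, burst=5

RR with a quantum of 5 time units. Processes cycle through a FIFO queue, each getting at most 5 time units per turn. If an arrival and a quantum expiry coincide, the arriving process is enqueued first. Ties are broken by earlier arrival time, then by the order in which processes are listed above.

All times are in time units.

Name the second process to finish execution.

Timeline: | 100 0-5 | 101 5-10 | 100 10-15 | 102 15-20 | 103 20-25 | 101 25-29 | 100 29-30 | 102 30-36 |
Completion: 100=30  101=29  102=36  103=25
Turnaround (C−A): 100=30  101=29  102=30  103=18
Finish order: 103 → 101 → 100 → 102

101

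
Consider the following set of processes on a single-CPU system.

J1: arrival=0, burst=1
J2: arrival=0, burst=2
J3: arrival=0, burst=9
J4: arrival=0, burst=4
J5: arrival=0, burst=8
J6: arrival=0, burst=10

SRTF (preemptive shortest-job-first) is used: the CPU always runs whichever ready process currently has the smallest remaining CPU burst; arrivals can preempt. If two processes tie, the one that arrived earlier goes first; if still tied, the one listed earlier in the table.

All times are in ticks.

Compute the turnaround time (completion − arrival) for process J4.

Gantt: | J1 0-1 | J2 1-3 | J4 3-7 | J5 7-15 | J3 15-24 | J6 24-34 |
Completion: J1=1  J2=3  J3=24  J4=7  J5=15  J6=34
Turnaround (C−A): J1=1  J2=3  J3=24  J4=7  J5=15  J6=34
Turnaround(J4) = completion − arrival = 7 − 0 = 7

7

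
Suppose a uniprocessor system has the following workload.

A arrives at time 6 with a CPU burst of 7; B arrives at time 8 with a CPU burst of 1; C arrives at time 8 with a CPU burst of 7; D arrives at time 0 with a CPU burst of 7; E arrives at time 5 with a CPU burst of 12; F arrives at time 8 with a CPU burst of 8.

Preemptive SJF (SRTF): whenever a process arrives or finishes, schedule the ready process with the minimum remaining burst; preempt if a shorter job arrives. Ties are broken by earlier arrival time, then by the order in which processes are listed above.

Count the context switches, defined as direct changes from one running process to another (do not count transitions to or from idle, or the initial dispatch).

6

Gantt: | D 0-7 | A 7-8 | B 8-9 | A 9-15 | C 15-22 | F 22-30 | E 30-42 |
Completion: A=15  B=9  C=22  D=7  E=42  F=30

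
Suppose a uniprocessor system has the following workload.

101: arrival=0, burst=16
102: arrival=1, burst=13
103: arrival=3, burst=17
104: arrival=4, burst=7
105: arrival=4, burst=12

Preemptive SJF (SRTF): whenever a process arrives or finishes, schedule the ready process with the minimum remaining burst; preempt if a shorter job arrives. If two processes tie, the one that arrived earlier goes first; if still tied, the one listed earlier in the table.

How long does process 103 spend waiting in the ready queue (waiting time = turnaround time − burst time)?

45

Schedule: | 101 0-1 | 102 1-4 | 104 4-11 | 102 11-21 | 105 21-33 | 101 33-48 | 103 48-65 |
Completion: 101=48  102=21  103=65  104=11  105=33
Turnaround (C−A): 101=48  102=20  103=62  104=7  105=29
Waiting(103) = turnaround − burst = 62 − 17 = 45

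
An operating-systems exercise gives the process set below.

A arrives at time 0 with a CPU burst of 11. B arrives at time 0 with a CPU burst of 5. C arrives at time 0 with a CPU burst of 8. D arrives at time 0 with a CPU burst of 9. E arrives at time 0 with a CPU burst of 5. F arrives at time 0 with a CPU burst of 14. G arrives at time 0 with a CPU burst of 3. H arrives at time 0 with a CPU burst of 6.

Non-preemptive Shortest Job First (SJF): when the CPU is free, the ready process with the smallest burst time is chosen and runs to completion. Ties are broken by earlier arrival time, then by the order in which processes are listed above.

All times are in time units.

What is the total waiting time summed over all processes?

153

Schedule: | G 0-3 | B 3-8 | E 8-13 | H 13-19 | C 19-27 | D 27-36 | A 36-47 | F 47-61 |
Completion: A=47  B=8  C=27  D=36  E=13  F=61  G=3  H=19
Waiting = turnaround − burst: A=36, B=3, C=19, D=27, E=8, F=47, G=0, H=13
Total waiting = 36 + 3 + 19 + 27 + 8 + 47 + 0 + 13 = 153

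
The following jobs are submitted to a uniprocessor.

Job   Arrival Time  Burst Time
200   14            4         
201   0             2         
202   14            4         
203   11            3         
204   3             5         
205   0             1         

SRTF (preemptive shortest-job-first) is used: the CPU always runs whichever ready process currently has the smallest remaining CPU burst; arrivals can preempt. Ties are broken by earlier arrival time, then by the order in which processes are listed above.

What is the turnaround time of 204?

5

Gantt: | 205 0-1 | 201 1-3 | 204 3-8 | idle 8-11 | 203 11-14 | 200 14-18 | 202 18-22 |
Completion: 200=18  201=3  202=22  203=14  204=8  205=1
Turnaround(204) = completion − arrival = 8 − 3 = 5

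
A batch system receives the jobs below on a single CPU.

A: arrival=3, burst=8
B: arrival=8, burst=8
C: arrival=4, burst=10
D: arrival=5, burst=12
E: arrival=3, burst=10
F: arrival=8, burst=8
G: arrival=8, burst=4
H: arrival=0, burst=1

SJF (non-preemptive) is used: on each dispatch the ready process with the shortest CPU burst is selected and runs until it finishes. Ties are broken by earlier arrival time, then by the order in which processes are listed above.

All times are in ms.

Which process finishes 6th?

Timeline: | H 0-1 | idle 1-3 | A 3-11 | G 11-15 | B 15-23 | F 23-31 | E 31-41 | C 41-51 | D 51-63 |
Completion: A=11  B=23  C=51  D=63  E=41  F=31  G=15  H=1
Finish order: H → A → G → B → F → E → C → D

E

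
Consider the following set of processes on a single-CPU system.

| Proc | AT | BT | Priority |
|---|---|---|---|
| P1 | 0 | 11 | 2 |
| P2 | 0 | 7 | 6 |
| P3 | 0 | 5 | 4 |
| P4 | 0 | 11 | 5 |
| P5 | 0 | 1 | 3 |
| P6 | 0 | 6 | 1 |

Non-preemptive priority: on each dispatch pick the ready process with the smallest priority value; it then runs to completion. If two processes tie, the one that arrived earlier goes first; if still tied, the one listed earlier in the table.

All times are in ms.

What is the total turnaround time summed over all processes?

139

Timeline: | P6 0-6 | P1 6-17 | P5 17-18 | P3 18-23 | P4 23-34 | P2 34-41 |
Completion: P1=17  P2=41  P3=23  P4=34  P5=18  P6=6
Turnaround = completion − arrival: P1=17, P2=41, P3=23, P4=34, P5=18, P6=6
Total turnaround = 17 + 41 + 23 + 34 + 18 + 6 = 139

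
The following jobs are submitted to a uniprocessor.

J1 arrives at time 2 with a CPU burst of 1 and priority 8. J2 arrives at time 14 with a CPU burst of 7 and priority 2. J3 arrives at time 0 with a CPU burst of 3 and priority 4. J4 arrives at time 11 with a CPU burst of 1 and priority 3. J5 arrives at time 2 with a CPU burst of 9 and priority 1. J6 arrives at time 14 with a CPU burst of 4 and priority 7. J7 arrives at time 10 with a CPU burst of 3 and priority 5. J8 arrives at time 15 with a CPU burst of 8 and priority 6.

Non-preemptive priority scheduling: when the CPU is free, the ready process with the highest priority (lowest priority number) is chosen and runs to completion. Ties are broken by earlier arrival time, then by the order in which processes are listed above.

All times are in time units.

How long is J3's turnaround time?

3

Schedule: | J3 0-3 | J5 3-12 | J4 12-13 | J7 13-16 | J2 16-23 | J8 23-31 | J6 31-35 | J1 35-36 |
Completion: J1=36  J2=23  J3=3  J4=13  J5=12  J6=35  J7=16  J8=31
Turnaround (C−A): J1=34  J2=9  J3=3  J4=2  J5=10  J6=21  J7=6  J8=16
Turnaround(J3) = completion − arrival = 3 − 0 = 3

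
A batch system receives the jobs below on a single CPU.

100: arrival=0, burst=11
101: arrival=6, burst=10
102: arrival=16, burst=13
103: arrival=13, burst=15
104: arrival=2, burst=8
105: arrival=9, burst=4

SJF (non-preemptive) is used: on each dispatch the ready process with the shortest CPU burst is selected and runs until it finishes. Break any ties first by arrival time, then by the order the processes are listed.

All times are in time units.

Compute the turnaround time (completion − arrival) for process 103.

Schedule: | 100 0-11 | 105 11-15 | 104 15-23 | 101 23-33 | 102 33-46 | 103 46-61 |
Completion: 100=11  101=33  102=46  103=61  104=23  105=15
Turnaround(103) = completion − arrival = 61 − 13 = 48

48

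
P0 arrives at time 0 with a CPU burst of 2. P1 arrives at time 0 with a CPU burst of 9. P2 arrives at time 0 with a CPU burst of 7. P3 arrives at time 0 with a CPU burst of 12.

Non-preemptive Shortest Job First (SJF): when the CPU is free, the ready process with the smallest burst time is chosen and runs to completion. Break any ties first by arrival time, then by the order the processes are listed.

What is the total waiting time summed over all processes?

29

Gantt: | P0 0-2 | P2 2-9 | P1 9-18 | P3 18-30 |
Completion: P0=2  P1=18  P2=9  P3=30
Turnaround (C−A): P0=2  P1=18  P2=9  P3=30
Waiting = turnaround − burst: P0=0, P1=9, P2=2, P3=18
Total waiting = 0 + 9 + 2 + 18 = 29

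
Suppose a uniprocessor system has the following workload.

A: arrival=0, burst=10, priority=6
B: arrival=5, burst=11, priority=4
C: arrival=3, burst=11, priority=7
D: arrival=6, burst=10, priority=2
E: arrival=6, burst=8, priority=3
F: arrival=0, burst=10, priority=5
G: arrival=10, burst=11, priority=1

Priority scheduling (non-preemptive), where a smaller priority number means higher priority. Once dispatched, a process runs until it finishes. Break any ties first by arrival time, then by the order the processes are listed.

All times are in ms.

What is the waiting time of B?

34

Schedule: | F 0-10 | G 10-21 | D 21-31 | E 31-39 | B 39-50 | A 50-60 | C 60-71 |
Completion: A=60  B=50  C=71  D=31  E=39  F=10  G=21
Waiting(B) = turnaround − burst = 45 − 11 = 34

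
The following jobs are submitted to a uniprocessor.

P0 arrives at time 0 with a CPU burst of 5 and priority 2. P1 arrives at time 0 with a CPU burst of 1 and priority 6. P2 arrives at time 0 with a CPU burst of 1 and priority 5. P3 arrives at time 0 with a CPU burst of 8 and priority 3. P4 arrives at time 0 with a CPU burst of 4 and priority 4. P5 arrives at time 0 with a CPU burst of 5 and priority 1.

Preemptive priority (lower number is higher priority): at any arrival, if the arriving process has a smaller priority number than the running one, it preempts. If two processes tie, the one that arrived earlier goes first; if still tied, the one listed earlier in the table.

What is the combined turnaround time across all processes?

Gantt: | P5 0-5 | P0 5-10 | P3 10-18 | P4 18-22 | P2 22-23 | P1 23-24 |
Completion: P0=10  P1=24  P2=23  P3=18  P4=22  P5=5
Turnaround (C−A): P0=10  P1=24  P2=23  P3=18  P4=22  P5=5
Turnaround = completion − arrival: P0=10, P1=24, P2=23, P3=18, P4=22, P5=5
Total turnaround = 10 + 24 + 23 + 18 + 22 + 5 = 102

102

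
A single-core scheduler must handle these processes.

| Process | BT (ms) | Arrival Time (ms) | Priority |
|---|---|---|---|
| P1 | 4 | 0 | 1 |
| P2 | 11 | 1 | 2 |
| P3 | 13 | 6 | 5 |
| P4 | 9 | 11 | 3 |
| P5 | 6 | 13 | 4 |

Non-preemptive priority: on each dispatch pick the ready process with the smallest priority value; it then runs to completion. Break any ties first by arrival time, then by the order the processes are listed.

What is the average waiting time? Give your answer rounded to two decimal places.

Gantt: | P1 0-4 | P2 4-15 | P4 15-24 | P5 24-30 | P3 30-43 |
Completion: P1=4  P2=15  P3=43  P4=24  P5=30
Turnaround (C−A): P1=4  P2=14  P3=37  P4=13  P5=17
Waiting times: P1=0, P2=3, P3=24, P4=4, P5=11
Average waiting = (0+3+24+4+11) / 5 = 42/5 = 8.40

8.40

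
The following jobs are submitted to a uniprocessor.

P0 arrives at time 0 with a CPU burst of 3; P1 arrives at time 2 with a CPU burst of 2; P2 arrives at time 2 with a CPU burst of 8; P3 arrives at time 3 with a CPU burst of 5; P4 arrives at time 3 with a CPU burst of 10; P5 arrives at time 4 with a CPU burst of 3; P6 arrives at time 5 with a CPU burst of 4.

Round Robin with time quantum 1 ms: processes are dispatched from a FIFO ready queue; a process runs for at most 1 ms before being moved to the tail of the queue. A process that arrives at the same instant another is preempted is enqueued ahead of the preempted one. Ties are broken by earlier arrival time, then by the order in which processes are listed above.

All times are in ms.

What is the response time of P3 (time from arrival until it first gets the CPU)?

2

Schedule: | P0 0-2 | P1 2-3 | P2 3-4 | P0 4-5 | P3 5-6 | P4 6-7 | P1 7-8 | P5 8-9 | P2 9-10 | P6 10-11 | P3 11-12 | P4 12-13 | P5 13-14 | P2 14-15 | P6 15-16 | P3 16-17 | P4 17-18 | P5 18-19 | P2 19-20 | P6 20-21 | P3 21-22 | P4 22-23 | P2 23-24 | P6 24-25 | P3 25-26 | P4 26-27 | P2 27-28 | P4 28-29 | P2 29-30 | P4 30-31 | P2 31-32 | P4 32-35 |
Completion: P0=5  P1=8  P2=32  P3=26  P4=35  P5=19  P6=25
Response(P3) = first start − arrival = 5 − 3 = 2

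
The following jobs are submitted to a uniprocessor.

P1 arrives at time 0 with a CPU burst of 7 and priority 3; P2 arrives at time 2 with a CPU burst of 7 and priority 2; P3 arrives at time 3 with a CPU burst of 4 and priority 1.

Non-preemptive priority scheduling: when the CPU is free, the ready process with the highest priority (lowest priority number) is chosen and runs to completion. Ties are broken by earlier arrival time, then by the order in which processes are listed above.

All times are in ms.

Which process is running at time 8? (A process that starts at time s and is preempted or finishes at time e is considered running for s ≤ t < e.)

P3

Timeline: | P1 0-7 | P3 7-11 | P2 11-18 |
Completion: P1=7  P2=18  P3=11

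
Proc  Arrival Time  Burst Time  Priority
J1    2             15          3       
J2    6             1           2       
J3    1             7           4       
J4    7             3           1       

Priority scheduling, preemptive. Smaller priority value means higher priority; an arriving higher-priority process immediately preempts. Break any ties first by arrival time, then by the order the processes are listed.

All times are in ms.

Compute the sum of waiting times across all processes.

23

Schedule: | idle 0-1 | J3 1-2 | J1 2-6 | J2 6-7 | J4 7-10 | J1 10-21 | J3 21-27 |
Completion: J1=21  J2=7  J3=27  J4=10
Waiting = turnaround − burst: J1=4, J2=0, J3=19, J4=0
Total waiting = 4 + 0 + 19 + 0 = 23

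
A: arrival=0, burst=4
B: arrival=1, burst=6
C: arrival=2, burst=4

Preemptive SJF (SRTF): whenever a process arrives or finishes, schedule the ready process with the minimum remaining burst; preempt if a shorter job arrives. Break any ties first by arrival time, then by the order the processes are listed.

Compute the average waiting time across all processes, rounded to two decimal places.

Timeline: | A 0-4 | C 4-8 | B 8-14 |
Completion: A=4  B=14  C=8
Turnaround (C−A): A=4  B=13  C=6
Waiting times: A=0, B=7, C=2
Average waiting = (0+7+2) / 3 = 9/3 = 3.00

3.00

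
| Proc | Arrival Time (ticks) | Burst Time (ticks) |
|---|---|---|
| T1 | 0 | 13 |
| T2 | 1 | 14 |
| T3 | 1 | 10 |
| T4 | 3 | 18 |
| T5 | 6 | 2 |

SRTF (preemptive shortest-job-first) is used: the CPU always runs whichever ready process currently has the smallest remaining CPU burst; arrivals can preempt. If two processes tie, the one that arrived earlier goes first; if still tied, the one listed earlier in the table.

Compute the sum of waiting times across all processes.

Schedule: | T1 0-1 | T3 1-6 | T5 6-8 | T3 8-13 | T1 13-25 | T2 25-39 | T4 39-57 |
Completion: T1=25  T2=39  T3=13  T4=57  T5=8
Turnaround (C−A): T1=25  T2=38  T3=12  T4=54  T5=2
Waiting = turnaround − burst: T1=12, T2=24, T3=2, T4=36, T5=0
Total waiting = 12 + 24 + 2 + 36 + 0 = 74

74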